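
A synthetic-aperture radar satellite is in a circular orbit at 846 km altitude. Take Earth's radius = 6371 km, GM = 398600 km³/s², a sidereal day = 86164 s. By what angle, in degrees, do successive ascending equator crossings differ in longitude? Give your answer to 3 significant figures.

Semi-major axis a = 6371 + 846 = 7217 km. Period T = 2π√(a³/μ) = 2π√(7217³/398600) = 6101.6 s = 101.69 min.
During one orbit Earth rotates (6101.6 / 86164) × 360° = 25.49°.

25.5°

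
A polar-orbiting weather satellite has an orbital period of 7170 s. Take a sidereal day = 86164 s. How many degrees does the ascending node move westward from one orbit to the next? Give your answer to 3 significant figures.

30.0°

During one orbit Earth rotates (7170.0 / 86164) × 360° = 29.96°.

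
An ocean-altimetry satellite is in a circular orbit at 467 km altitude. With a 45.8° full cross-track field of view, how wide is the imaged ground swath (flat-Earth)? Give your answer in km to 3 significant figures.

Half-angle = 45.8°/2 = 22.9°.
Swath width ≈ 2h·tan(θ/2) = 2 × 467 × tan(22.9°) = 394.5 km.

395 km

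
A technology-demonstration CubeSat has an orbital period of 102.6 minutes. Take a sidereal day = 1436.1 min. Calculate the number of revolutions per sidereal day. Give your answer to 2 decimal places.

14.00

T = 102.6 min = 6156.0 s.
Orbits per sidereal day = 86166 / 6156.0 = 13.997.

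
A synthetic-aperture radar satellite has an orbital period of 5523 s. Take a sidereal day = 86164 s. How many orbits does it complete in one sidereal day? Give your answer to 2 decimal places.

15.60

Orbits per sidereal day = 86164 / 5523.0 = 15.601.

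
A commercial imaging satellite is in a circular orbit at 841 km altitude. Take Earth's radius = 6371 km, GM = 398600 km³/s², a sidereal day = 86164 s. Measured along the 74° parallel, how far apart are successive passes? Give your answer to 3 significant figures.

Semi-major axis a = 6371 + 841 = 7212 km. Period T = 2π√(a³/μ) = 2π√(7212³/398600) = 6095.3 s = 101.59 min.
Node shift per orbit = (6095.3/86164) × 360° = 25.47°.
Equatorial spacing = 25.47 × 111.2 km/° = 2832 km.
At 74° latitude, spacing = 2832 × cos(74°) = 781 km.

781 km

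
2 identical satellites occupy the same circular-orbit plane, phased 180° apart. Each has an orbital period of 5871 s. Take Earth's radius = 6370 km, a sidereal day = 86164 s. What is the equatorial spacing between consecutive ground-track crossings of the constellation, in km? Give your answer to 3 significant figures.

1360 km

Single-satellite node shift = (5871.0/86164) × 360° = 24.53°.
With 2 satellites evenly phased, successive equator crossings are 24.53/2 = 12.265° apart.
That is 12.265 × 111.2 = 1364 km at the equator.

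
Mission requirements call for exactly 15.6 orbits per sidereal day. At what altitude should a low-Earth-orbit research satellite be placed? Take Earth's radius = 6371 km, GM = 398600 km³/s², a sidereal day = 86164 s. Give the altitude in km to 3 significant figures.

Required period T = 86164 / 15.6 = 5523.3 s.
From T = 2π√(a³/μ): a = (μ T²/4π²)^(1/3) = (398600 × 5523.3² / 4π²)^(1/3) = 6753 km.
Altitude h = a − R = 6753 − 6371 = 382 km.

382 km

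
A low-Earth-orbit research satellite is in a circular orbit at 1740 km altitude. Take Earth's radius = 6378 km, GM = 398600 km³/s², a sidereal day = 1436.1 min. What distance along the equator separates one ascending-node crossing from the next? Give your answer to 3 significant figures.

3390 km

Semi-major axis a = 6378 + 1740 = 8118 km. Period T = 2π√(a³/μ) = 2π√(8118³/398600) = 7279.2 s = 121.32 min.
During one orbit Earth rotates (7279.2 / 86166) × 360° = 30.41°.
At the equator that is 30.41° × (2π·6378/360) km/° = 30.41 × 111.3 = 3385 km.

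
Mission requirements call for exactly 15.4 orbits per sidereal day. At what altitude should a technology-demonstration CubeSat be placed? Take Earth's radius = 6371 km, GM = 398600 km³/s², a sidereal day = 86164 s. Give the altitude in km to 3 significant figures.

441 km

Required period T = 86164 / 15.4 = 5595.1 s.
From T = 2π√(a³/μ): a = (μ T²/4π²)^(1/3) = (398600 × 5595.1² / 4π²)^(1/3) = 6812 km.
Altitude h = a − R = 6812 − 6371 = 441 km.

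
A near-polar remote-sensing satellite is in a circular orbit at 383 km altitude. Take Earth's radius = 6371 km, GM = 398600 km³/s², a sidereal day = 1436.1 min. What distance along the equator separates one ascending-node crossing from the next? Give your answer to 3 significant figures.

Semi-major axis a = 6371 + 383 = 6754 km. Period T = 2π√(a³/μ) = 2π√(6754³/398600) = 5524.0 s = 92.07 min.
During one orbit Earth rotates (5524.0 / 86166) × 360° = 23.08°.
At the equator that is 23.08° × (2π·6371/360) km/° = 23.08 × 111.2 = 2566 km.

2570 km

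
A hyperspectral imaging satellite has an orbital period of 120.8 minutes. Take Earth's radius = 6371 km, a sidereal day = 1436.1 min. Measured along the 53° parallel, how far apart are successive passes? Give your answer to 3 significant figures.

T = 120.8 min = 7248.0 s.
Node shift per orbit = (7248.0/86166) × 360° = 30.28°.
Equatorial spacing = 30.28 × 111.2 km/° = 3367 km.
At 53° latitude, spacing = 3367 × cos(53°) = 2026 km.

2030 km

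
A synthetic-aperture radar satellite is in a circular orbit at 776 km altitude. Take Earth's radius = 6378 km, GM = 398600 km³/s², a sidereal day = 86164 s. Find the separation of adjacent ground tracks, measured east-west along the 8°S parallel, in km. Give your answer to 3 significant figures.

Semi-major axis a = 6378 + 776 = 7154 km. Period T = 2π√(a³/μ) = 2π√(7154³/398600) = 6021.9 s = 100.37 min.
Node shift per orbit = (6021.9/86164) × 360° = 25.16°.
Equatorial spacing = 25.16 × 111.3 km/° = 2801 km.
At 8° latitude, spacing = 2801 × cos(8°) = 2773 km.

2770 km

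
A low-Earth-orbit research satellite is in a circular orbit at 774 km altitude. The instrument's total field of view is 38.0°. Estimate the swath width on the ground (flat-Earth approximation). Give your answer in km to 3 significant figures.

Half-angle = 38.0°/2 = 19°.
Swath width ≈ 2h·tan(θ/2) = 2 × 774 × tan(19°) = 533.0 km.

533 km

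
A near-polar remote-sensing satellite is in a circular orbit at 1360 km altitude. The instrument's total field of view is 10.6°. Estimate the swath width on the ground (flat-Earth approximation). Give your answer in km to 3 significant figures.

252 km

Half-angle = 10.6°/2 = 5.3°.
Swath width ≈ 2h·tan(θ/2) = 2 × 1360 × tan(5.3°) = 252.3 km.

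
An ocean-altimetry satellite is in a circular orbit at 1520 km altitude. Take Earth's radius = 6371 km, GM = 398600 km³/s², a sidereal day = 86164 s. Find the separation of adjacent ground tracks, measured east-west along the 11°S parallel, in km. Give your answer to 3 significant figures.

Semi-major axis a = 6371 + 1520 = 7891 km. Period T = 2π√(a³/μ) = 2π√(7891³/398600) = 6976.0 s = 116.27 min.
Node shift per orbit = (6976.0/86164) × 360° = 29.15°.
Equatorial spacing = 29.15 × 111.2 km/° = 3241 km.
At 11° latitude, spacing = 3241 × cos(11°) = 3181 km.

3180 km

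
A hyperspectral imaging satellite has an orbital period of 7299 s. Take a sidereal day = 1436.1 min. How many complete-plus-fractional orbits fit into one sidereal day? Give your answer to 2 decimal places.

Orbits per sidereal day = 86166 / 7299.0 = 11.805.

11.81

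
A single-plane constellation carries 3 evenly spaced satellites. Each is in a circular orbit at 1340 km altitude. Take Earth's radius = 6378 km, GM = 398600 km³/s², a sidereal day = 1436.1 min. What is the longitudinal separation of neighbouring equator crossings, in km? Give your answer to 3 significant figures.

1050 km

Semi-major axis a = 6378 + 1340 = 7718 km. Period T = 2π√(a³/μ) = 2π√(7718³/398600) = 6747.9 s = 112.46 min.
Single-satellite node shift = (6747.9/86166) × 360° = 28.19°.
With 3 satellites evenly phased, successive equator crossings are 28.19/3 = 9.398° apart.
That is 9.398 × 111.3 = 1046 km at the equator.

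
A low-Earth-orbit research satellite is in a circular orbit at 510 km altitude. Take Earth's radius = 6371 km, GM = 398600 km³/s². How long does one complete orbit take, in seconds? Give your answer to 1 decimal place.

Semi-major axis a = 6371 + 510 = 6881 km. Period T = 2π√(a³/μ) = 2π√(6881³/398600) = 5680.5 s = 94.68 min.

5680.5 seconds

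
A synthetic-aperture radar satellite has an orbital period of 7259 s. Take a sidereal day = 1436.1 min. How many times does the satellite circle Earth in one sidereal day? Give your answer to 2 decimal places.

11.87

Orbits per sidereal day = 86166 / 7259.0 = 11.870.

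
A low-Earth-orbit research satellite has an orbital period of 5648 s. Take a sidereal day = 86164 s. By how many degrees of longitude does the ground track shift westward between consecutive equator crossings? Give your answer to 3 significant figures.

During one orbit Earth rotates (5648.0 / 86164) × 360° = 23.60°.

23.6°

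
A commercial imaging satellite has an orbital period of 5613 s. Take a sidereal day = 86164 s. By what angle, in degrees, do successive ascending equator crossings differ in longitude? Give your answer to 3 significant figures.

23.5°

During one orbit Earth rotates (5613.0 / 86164) × 360° = 23.45°.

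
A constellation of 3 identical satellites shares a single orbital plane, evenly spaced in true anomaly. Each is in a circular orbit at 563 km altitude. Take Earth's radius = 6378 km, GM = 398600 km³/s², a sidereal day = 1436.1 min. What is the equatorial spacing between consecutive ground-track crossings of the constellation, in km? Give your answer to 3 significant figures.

892 km

Semi-major axis a = 6378 + 563 = 6941 km. Period T = 2π√(a³/μ) = 2π√(6941³/398600) = 5755.0 s = 95.92 min.
Single-satellite node shift = (5755.0/86166) × 360° = 24.04°.
With 3 satellites evenly phased, successive equator crossings are 24.04/3 = 8.015° apart.
That is 8.015 × 111.3 = 892 km at the equator.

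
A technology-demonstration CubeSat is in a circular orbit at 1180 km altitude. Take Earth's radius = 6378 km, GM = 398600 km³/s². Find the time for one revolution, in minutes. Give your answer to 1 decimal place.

Semi-major axis a = 6378 + 1180 = 7558 km. Period T = 2π√(a³/μ) = 2π√(7558³/398600) = 6539.2 s = 108.99 min.

109.0 min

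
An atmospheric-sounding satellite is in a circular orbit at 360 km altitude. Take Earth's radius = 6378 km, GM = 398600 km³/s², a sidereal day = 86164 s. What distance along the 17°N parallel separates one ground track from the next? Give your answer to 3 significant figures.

Semi-major axis a = 6378 + 360 = 6738 km. Period T = 2π√(a³/μ) = 2π√(6738³/398600) = 5504.4 s = 91.74 min.
Node shift per orbit = (5504.4/86164) × 360° = 23.00°.
Equatorial spacing = 23.00 × 111.3 km/° = 2560 km.
At 17° latitude, spacing = 2560 × cos(17°) = 2448 km.

2450 km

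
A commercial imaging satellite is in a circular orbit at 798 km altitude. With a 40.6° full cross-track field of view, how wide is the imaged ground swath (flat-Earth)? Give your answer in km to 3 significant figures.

Half-angle = 40.6°/2 = 20.3°.
Swath width ≈ 2h·tan(θ/2) = 2 × 798 × tan(20.3°) = 590.4 km.

590 km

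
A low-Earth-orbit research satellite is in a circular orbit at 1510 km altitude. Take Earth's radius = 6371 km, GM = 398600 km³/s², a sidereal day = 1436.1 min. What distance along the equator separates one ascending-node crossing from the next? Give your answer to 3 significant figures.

3230 km

Semi-major axis a = 6371 + 1510 = 7881 km. Period T = 2π√(a³/μ) = 2π√(7881³/398600) = 6962.8 s = 116.05 min.
During one orbit Earth rotates (6962.8 / 86166) × 360° = 29.09°.
At the equator that is 29.09° × (2π·6371/360) km/° = 29.09 × 111.2 = 3235 km.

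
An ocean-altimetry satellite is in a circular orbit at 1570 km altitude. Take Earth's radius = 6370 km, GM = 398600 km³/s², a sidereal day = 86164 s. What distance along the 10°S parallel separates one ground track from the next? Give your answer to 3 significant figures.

Semi-major axis a = 6370 + 1570 = 7940 km. Period T = 2π√(a³/μ) = 2π√(7940³/398600) = 7041.1 s = 117.35 min.
Node shift per orbit = (7041.1/86164) × 360° = 29.42°.
Equatorial spacing = 29.42 × 111.2 km/° = 3271 km.
At 10° latitude, spacing = 3271 × cos(10°) = 3221 km.

3220 km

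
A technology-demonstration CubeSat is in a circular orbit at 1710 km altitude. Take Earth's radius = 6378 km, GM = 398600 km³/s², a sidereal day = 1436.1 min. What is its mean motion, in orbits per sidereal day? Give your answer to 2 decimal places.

11.90

Semi-major axis a = 6378 + 1710 = 8088 km. Period T = 2π√(a³/μ) = 2π√(8088³/398600) = 7238.9 s = 120.65 min.
Orbits per sidereal day = 86166 / 7238.9 = 11.903.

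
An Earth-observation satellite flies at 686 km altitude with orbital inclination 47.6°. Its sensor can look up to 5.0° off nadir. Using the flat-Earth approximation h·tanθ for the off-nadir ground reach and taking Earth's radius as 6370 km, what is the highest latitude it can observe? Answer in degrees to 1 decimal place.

For a prograde orbit the ground track reaches latitude ±i = ±47.6°.
Sensor half-swath on the ground ≈ 686·tan(5.0°) = 60 km = 0.54° of latitude.
Maximum observable latitude ≈ 47.6 + 0.54 = 48.1°.

48.1°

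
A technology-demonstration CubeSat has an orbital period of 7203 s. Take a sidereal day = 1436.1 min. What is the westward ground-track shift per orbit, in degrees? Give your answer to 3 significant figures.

During one orbit Earth rotates (7203.0 / 86166) × 360° = 30.09°.

30.1°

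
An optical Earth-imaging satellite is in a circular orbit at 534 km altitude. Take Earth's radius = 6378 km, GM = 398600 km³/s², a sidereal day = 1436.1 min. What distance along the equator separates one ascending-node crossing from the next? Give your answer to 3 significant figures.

2660 km

Semi-major axis a = 6378 + 534 = 6912 km. Period T = 2π√(a³/μ) = 2π√(6912³/398600) = 5719.0 s = 95.32 min.
During one orbit Earth rotates (5719.0 / 86166) × 360° = 23.89°.
At the equator that is 23.89° × (2π·6378/360) km/° = 23.89 × 111.3 = 2660 km.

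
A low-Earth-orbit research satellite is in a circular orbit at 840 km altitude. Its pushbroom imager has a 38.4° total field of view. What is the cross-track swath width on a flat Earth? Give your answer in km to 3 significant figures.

585 km

Half-angle = 38.4°/2 = 19.2°.
Swath width ≈ 2h·tan(θ/2) = 2 × 840 × tan(19.2°) = 585.0 km.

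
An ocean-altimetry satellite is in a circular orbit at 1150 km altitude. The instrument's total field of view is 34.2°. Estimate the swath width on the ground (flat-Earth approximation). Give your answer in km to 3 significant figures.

708 km

Half-angle = 34.2°/2 = 17.1°.
Swath width ≈ 2h·tan(θ/2) = 2 × 1150 × tan(17.1°) = 707.6 km.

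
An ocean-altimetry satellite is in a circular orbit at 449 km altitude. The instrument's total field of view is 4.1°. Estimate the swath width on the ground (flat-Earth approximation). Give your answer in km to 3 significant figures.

Half-angle = 4.1°/2 = 2.05°.
Swath width ≈ 2h·tan(θ/2) = 2 × 449 × tan(2.05°) = 32.1 km.

32.1 km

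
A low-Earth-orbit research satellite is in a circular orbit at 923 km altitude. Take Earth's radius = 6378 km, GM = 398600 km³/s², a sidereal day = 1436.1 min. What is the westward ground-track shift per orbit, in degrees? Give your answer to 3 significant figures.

25.9°

Semi-major axis a = 6378 + 923 = 7301 km. Period T = 2π√(a³/μ) = 2π√(7301³/398600) = 6208.5 s = 103.47 min.
During one orbit Earth rotates (6208.5 / 86166) × 360° = 25.94°.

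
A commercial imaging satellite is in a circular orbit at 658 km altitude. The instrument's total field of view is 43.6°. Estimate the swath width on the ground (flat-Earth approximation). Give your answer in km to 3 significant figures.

Half-angle = 43.6°/2 = 21.8°.
Swath width ≈ 2h·tan(θ/2) = 2 × 658 × tan(21.8°) = 526.4 km.

526 km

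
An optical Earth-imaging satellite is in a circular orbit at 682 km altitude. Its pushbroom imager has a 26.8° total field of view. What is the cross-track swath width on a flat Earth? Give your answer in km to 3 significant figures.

Half-angle = 26.8°/2 = 13.4°.
Swath width ≈ 2h·tan(θ/2) = 2 × 682 × tan(13.4°) = 325.0 km.

325 km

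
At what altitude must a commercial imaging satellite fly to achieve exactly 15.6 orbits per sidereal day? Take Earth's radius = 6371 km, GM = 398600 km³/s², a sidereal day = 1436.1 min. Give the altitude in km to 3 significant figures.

Required period T = 86166 / 15.6 = 5523.5 s.
From T = 2π√(a³/μ): a = (μ T²/4π²)^(1/3) = (398600 × 5523.5² / 4π²)^(1/3) = 6754 km.
Altitude h = a − R = 6754 − 6371 = 383 km.

383 km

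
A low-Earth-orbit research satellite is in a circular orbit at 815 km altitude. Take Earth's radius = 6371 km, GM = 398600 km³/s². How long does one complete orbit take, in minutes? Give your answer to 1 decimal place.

101.0 min

Semi-major axis a = 6371 + 815 = 7186 km. Period T = 2π√(a³/μ) = 2π√(7186³/398600) = 6062.4 s = 101.04 min.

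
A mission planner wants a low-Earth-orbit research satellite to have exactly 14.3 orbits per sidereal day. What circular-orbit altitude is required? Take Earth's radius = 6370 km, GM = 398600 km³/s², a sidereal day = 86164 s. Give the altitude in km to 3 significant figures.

Required period T = 86164 / 14.3 = 6025.5 s.
From T = 2π√(a³/μ): a = (μ T²/4π²)^(1/3) = (398600 × 6025.5² / 4π²)^(1/3) = 7157 km.
Altitude h = a − R = 7157 − 6370 = 787 km.

787 km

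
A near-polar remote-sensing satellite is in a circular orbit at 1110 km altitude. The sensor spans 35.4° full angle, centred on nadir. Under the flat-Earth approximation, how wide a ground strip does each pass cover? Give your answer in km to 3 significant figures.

708 km

Half-angle = 35.4°/2 = 17.7°.
Swath width ≈ 2h·tan(θ/2) = 2 × 1110 × tan(17.7°) = 708.5 km.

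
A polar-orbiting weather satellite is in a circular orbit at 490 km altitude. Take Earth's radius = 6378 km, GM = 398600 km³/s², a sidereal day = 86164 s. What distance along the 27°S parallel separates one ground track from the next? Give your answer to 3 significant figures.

Semi-major axis a = 6378 + 490 = 6868 km. Period T = 2π√(a³/μ) = 2π√(6868³/398600) = 5664.4 s = 94.41 min.
Node shift per orbit = (5664.4/86164) × 360° = 23.67°.
Equatorial spacing = 23.67 × 111.3 km/° = 2634 km.
At 27° latitude, spacing = 2634 × cos(27°) = 2347 km.

2350 km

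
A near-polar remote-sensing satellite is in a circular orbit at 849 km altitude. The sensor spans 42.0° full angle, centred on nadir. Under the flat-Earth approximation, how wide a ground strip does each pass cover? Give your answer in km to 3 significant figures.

652 km

Half-angle = 42.0°/2 = 21°.
Swath width ≈ 2h·tan(θ/2) = 2 × 849 × tan(21°) = 651.8 km.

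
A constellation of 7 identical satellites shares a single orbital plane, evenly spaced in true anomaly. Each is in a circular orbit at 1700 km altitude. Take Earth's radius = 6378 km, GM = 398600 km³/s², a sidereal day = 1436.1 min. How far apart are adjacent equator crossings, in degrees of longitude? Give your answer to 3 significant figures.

Semi-major axis a = 6378 + 1700 = 8078 km. Period T = 2π√(a³/μ) = 2π√(8078³/398600) = 7225.5 s = 120.42 min.
Single-satellite node shift = (7225.5/86166) × 360° = 30.19°.
With 7 satellites evenly phased, successive equator crossings are 30.19/7 = 4.313° apart.

4.31°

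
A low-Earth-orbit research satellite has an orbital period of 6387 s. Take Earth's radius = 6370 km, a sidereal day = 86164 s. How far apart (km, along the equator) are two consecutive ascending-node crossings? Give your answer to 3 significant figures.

During one orbit Earth rotates (6387.0 / 86164) × 360° = 26.69°.
At the equator that is 26.69° × (2π·6370/360) km/° = 26.69 × 111.2 = 2967 km.

2970 km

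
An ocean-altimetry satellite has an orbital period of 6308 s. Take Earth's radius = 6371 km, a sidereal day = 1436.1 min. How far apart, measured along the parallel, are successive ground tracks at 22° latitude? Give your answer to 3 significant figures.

Node shift per orbit = (6308.0/86166) × 360° = 26.35°.
Equatorial spacing = 26.35 × 111.2 km/° = 2931 km.
At 22° latitude, spacing = 2931 × cos(22°) = 2717 km.

2720 km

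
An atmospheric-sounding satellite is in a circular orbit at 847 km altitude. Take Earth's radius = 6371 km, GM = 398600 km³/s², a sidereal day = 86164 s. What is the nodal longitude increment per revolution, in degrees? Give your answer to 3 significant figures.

25.5°

Semi-major axis a = 6371 + 847 = 7218 km. Period T = 2π√(a³/μ) = 2π√(7218³/398600) = 6102.9 s = 101.72 min.
During one orbit Earth rotates (6102.9 / 86164) × 360° = 25.50°.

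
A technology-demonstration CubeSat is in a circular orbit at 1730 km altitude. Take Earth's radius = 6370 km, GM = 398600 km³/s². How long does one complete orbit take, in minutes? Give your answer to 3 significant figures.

121 min

Semi-major axis a = 6370 + 1730 = 8100 km. Period T = 2π√(a³/μ) = 2π√(8100³/398600) = 7255.0 s = 120.92 min.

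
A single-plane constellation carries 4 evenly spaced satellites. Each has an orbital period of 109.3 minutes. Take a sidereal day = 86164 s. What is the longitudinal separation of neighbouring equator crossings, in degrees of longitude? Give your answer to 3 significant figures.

6.85°

T = 109.3 min = 6558.0 s.
Single-satellite node shift = (6558.0/86164) × 360° = 27.40°.
With 4 satellites evenly phased, successive equator crossings are 27.40/4 = 6.850° apart.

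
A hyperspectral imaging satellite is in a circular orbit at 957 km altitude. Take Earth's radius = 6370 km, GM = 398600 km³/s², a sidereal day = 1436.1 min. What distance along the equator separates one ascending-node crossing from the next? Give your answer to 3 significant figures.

Semi-major axis a = 6370 + 957 = 7327 km. Period T = 2π√(a³/μ) = 2π√(7327³/398600) = 6241.7 s = 104.03 min.
During one orbit Earth rotates (6241.7 / 86166) × 360° = 26.08°.
At the equator that is 26.08° × (2π·6370/360) km/° = 26.08 × 111.2 = 2899 km.

2900 km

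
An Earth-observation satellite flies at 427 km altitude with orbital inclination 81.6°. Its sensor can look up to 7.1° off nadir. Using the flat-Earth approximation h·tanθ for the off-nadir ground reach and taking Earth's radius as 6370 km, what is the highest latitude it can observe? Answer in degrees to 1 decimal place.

82.1°

For a prograde orbit the ground track reaches latitude ±i = ±81.6°.
Sensor half-swath on the ground ≈ 427·tan(7.1°) = 53 km = 0.48° of latitude.
Maximum observable latitude ≈ 81.6 + 0.48 = 82.1°.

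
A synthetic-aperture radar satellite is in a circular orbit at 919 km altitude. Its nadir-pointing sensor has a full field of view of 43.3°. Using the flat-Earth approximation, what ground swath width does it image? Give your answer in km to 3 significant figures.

730 km

Half-angle = 43.3°/2 = 21.65°.
Swath width ≈ 2h·tan(θ/2) = 2 × 919 × tan(21.65°) = 729.6 km.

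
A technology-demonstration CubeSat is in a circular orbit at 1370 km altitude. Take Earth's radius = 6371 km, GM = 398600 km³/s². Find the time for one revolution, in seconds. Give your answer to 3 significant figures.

Semi-major axis a = 6371 + 1370 = 7741 km. Period T = 2π√(a³/μ) = 2π√(7741³/398600) = 6778.1 s = 112.97 min.

6780 seconds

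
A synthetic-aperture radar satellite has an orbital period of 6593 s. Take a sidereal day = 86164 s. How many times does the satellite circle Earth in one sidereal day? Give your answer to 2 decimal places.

13.07

Orbits per sidereal day = 86164 / 6593.0 = 13.069.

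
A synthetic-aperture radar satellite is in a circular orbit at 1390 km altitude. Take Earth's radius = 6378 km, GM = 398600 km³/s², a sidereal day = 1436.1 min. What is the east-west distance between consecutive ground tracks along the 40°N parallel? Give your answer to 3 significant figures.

Semi-major axis a = 6378 + 1390 = 7768 km. Period T = 2π√(a³/μ) = 2π√(7768³/398600) = 6813.6 s = 113.56 min.
Node shift per orbit = (6813.6/86166) × 360° = 28.47°.
Equatorial spacing = 28.47 × 111.3 km/° = 3169 km.
At 40° latitude, spacing = 3169 × cos(40°) = 2427 km.

2430 km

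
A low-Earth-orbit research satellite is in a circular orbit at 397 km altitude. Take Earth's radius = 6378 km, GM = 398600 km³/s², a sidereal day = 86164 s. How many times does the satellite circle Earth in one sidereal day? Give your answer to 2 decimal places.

15.53

Semi-major axis a = 6378 + 397 = 6775 km. Period T = 2π√(a³/μ) = 2π√(6775³/398600) = 5549.8 s = 92.50 min.
Orbits per sidereal day = 86164 / 5549.8 = 15.526.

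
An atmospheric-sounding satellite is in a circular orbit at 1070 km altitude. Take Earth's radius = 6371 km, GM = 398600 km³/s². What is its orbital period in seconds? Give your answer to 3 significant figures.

6390 seconds

Semi-major axis a = 6371 + 1070 = 7441 km. Period T = 2π√(a³/μ) = 2π√(7441³/398600) = 6387.9 s = 106.47 min.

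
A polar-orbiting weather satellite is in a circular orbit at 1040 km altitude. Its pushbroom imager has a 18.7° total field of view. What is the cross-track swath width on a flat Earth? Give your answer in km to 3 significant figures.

Half-angle = 18.7°/2 = 9.35°.
Swath width ≈ 2h·tan(θ/2) = 2 × 1040 × tan(9.35°) = 342.5 km.

342 km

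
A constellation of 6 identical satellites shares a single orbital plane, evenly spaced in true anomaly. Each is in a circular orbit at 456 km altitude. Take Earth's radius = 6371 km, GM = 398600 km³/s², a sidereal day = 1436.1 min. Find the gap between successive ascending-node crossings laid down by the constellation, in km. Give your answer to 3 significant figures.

Semi-major axis a = 6371 + 456 = 6827 km. Period T = 2π√(a³/μ) = 2π√(6827³/398600) = 5613.8 s = 93.56 min.
Single-satellite node shift = (5613.8/86166) × 360° = 23.45°.
With 6 satellites evenly phased, successive equator crossings are 23.45/6 = 3.909° apart.
That is 3.909 × 111.2 = 435 km at the equator.

435 km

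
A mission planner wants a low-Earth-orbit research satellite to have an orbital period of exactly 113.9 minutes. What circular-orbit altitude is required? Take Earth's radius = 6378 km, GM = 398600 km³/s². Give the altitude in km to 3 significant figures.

1410 km

T = 113.9 min = 6834.0 s.
From T = 2π√(a³/μ): a = (μ T²/4π²)^(1/3) = (398600 × 6834.0² / 4π²)^(1/3) = 7784 km.
Altitude h = a − R = 7784 − 6378 = 1406 km.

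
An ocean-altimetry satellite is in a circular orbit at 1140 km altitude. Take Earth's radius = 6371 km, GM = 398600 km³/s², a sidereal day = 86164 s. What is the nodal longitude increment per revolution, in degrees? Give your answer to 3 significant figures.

27.1°

Semi-major axis a = 6371 + 1140 = 7511 km. Period T = 2π√(a³/μ) = 2π√(7511³/398600) = 6478.3 s = 107.97 min.
During one orbit Earth rotates (6478.3 / 86164) × 360° = 27.07°.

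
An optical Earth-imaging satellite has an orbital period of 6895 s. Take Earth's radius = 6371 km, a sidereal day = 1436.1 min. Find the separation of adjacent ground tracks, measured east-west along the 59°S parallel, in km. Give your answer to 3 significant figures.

1650 km

Node shift per orbit = (6895.0/86166) × 360° = 28.81°.
Equatorial spacing = 28.81 × 111.2 km/° = 3203 km.
At 59° latitude, spacing = 3203 × cos(59°) = 1650 km.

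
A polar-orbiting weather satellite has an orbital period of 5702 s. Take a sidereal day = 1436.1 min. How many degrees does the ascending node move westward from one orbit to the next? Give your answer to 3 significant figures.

During one orbit Earth rotates (5702.0 / 86166) × 360° = 23.82°.

23.8°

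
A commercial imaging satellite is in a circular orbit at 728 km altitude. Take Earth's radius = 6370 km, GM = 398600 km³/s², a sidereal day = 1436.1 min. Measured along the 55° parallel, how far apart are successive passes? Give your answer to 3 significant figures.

1590 km

Semi-major axis a = 6370 + 728 = 7098 km. Period T = 2π√(a³/μ) = 2π√(7098³/398600) = 5951.3 s = 99.19 min.
Node shift per orbit = (5951.3/86166) × 360° = 24.86°.
Equatorial spacing = 24.86 × 111.2 km/° = 2764 km.
At 55° latitude, spacing = 2764 × cos(55°) = 1586 km.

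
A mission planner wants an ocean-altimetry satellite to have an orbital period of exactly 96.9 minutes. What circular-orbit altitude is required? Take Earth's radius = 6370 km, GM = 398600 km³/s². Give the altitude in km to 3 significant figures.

618 km

T = 96.9 min = 5814.0 s.
From T = 2π√(a³/μ): a = (μ T²/4π²)^(1/3) = (398600 × 5814.0² / 4π²)^(1/3) = 6988 km.
Altitude h = a − R = 6988 − 6370 = 618 km.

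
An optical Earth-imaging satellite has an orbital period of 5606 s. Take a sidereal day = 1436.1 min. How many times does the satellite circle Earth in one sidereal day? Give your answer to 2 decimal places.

Orbits per sidereal day = 86166 / 5606.0 = 15.370.

15.37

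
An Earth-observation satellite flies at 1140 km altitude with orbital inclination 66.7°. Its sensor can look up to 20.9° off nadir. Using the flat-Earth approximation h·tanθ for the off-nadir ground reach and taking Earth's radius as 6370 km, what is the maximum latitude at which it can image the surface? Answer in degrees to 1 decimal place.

70.6°

For a prograde orbit the ground track reaches latitude ±i = ±66.7°.
Sensor half-swath on the ground ≈ 1140·tan(20.9°) = 435 km = 3.92° of latitude.
Maximum observable latitude ≈ 66.7 + 3.92 = 70.6°.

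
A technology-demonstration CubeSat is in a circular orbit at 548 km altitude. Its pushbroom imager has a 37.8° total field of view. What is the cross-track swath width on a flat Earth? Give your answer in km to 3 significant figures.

Half-angle = 37.8°/2 = 18.9°.
Swath width ≈ 2h·tan(θ/2) = 2 × 548 × tan(18.9°) = 375.2 km.

375 km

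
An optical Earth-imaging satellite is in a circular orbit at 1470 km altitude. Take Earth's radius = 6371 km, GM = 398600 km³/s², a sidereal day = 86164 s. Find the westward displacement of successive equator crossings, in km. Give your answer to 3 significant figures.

Semi-major axis a = 6371 + 1470 = 7841 km. Period T = 2π√(a³/μ) = 2π√(7841³/398600) = 6909.8 s = 115.16 min.
During one orbit Earth rotates (6909.8 / 86164) × 360° = 28.87°.
At the equator that is 28.87° × (2π·6371/360) km/° = 28.87 × 111.2 = 3210 km.

3210 km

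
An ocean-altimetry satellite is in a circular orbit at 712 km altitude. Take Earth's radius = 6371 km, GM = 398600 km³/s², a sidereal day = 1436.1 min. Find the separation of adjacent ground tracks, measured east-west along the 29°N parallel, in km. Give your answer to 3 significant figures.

Semi-major axis a = 6371 + 712 = 7083 km. Period T = 2π√(a³/μ) = 2π√(7083³/398600) = 5932.5 s = 98.87 min.
Node shift per orbit = (5932.5/86166) × 360° = 24.79°.
Equatorial spacing = 24.79 × 111.2 km/° = 2756 km.
At 29° latitude, spacing = 2756 × cos(29°) = 2411 km.

2410 km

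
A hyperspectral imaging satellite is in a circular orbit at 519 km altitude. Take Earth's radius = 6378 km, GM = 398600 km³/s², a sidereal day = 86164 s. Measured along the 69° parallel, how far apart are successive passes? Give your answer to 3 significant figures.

950 km

Semi-major axis a = 6378 + 519 = 6897 km. Period T = 2π√(a³/μ) = 2π√(6897³/398600) = 5700.4 s = 95.01 min.
Node shift per orbit = (5700.4/86164) × 360° = 23.82°.
Equatorial spacing = 23.82 × 111.3 km/° = 2651 km.
At 69° latitude, spacing = 2651 × cos(69°) = 950 km.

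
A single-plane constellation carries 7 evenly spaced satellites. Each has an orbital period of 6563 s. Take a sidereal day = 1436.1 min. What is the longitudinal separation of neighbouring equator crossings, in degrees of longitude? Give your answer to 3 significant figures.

Single-satellite node shift = (6563.0/86166) × 360° = 27.42°.
With 7 satellites evenly phased, successive equator crossings are 27.42/7 = 3.917° apart.

3.92°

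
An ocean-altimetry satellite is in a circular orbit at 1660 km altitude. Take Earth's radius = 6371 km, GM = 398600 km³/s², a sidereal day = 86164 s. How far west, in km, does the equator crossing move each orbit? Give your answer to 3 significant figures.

3330 km

Semi-major axis a = 6371 + 1660 = 8031 km. Period T = 2π√(a³/μ) = 2π√(8031³/398600) = 7162.5 s = 119.38 min.
During one orbit Earth rotates (7162.5 / 86164) × 360° = 29.93°.
At the equator that is 29.93° × (2π·6371/360) km/° = 29.93 × 111.2 = 3328 km.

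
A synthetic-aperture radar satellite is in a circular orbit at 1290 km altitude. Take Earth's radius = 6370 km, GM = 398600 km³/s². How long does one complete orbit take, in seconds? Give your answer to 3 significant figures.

Semi-major axis a = 6370 + 1290 = 7660 km. Period T = 2π√(a³/μ) = 2π√(7660³/398600) = 6672.0 s = 111.20 min.

6670 seconds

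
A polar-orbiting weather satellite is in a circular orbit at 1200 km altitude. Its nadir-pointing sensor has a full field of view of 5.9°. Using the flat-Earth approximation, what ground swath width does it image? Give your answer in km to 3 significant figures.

Half-angle = 5.9°/2 = 2.95°.
Swath width ≈ 2h·tan(θ/2) = 2 × 1200 × tan(2.95°) = 123.7 km.

124 km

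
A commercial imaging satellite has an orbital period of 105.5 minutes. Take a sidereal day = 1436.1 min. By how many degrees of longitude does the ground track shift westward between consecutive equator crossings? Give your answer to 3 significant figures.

T = 105.5 min = 6330.0 s.
During one orbit Earth rotates (6330.0 / 86166) × 360° = 26.45°.

26.4°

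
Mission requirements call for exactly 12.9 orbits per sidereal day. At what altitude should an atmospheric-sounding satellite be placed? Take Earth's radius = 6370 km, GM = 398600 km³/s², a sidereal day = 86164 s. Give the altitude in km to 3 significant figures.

1300 km

Required period T = 86164 / 12.9 = 6679.4 s.
From T = 2π√(a³/μ): a = (μ T²/4π²)^(1/3) = (398600 × 6679.4² / 4π²)^(1/3) = 7666 km.
Altitude h = a − R = 7666 − 6370 = 1296 km.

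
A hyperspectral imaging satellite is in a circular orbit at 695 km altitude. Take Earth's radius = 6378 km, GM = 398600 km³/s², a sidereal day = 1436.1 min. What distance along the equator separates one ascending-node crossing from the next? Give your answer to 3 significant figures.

Semi-major axis a = 6378 + 695 = 7073 km. Period T = 2π√(a³/μ) = 2π√(7073³/398600) = 5919.9 s = 98.67 min.
During one orbit Earth rotates (5919.9 / 86166) × 360° = 24.73°.
At the equator that is 24.73° × (2π·6378/360) km/° = 24.73 × 111.3 = 2753 km.

2750 km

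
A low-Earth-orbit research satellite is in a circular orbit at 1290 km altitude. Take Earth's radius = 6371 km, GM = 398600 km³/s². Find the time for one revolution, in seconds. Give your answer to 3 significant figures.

6670 seconds

Semi-major axis a = 6371 + 1290 = 7661 km. Period T = 2π√(a³/μ) = 2π√(7661³/398600) = 6673.3 s = 111.22 min.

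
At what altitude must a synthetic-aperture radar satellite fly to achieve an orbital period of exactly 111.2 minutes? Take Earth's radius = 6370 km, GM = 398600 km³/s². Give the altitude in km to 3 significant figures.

1290 km

T = 111.2 min = 6672.0 s.
From T = 2π√(a³/μ): a = (μ T²/4π²)^(1/3) = (398600 × 6672.0² / 4π²)^(1/3) = 7660 km.
Altitude h = a − R = 7660 − 6370 = 1290 km.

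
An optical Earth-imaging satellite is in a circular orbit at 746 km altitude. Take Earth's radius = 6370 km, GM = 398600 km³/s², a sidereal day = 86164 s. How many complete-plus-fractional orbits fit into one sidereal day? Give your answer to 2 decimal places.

14.42

Semi-major axis a = 6370 + 746 = 7116 km. Period T = 2π√(a³/μ) = 2π√(7116³/398600) = 5974.0 s = 99.57 min.
Orbits per sidereal day = 86164 / 5974.0 = 14.423.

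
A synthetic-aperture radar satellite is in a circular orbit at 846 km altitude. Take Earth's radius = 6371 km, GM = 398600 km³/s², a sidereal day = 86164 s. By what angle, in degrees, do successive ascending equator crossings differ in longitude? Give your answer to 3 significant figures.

Semi-major axis a = 6371 + 846 = 7217 km. Period T = 2π√(a³/μ) = 2π√(7217³/398600) = 6101.6 s = 101.69 min.
During one orbit Earth rotates (6101.6 / 86164) × 360° = 25.49°.

25.5°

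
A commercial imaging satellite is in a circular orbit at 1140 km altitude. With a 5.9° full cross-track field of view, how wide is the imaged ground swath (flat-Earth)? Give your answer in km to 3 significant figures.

117 km

Half-angle = 5.9°/2 = 2.95°.
Swath width ≈ 2h·tan(θ/2) = 2 × 1140 × tan(2.95°) = 117.5 km.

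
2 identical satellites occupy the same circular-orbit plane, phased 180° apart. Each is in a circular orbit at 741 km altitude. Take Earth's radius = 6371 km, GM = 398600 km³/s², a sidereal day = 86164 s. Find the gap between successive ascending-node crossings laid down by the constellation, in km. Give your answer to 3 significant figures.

Semi-major axis a = 6371 + 741 = 7112 km. Period T = 2π√(a³/μ) = 2π√(7112³/398600) = 5969.0 s = 99.48 min.
Single-satellite node shift = (5969.0/86164) × 360° = 24.94°.
With 2 satellites evenly phased, successive equator crossings are 24.94/2 = 12.469° apart.
That is 12.469 × 111.2 = 1387 km at the equator.

1390 km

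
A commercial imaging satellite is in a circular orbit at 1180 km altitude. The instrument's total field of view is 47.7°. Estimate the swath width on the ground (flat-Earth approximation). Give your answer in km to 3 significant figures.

1040 km

Half-angle = 47.7°/2 = 23.85°.
Swath width ≈ 2h·tan(θ/2) = 2 × 1180 × tan(23.85°) = 1043.3 km.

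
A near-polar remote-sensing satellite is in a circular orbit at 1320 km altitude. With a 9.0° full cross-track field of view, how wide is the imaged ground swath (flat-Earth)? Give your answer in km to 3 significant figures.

208 km

Half-angle = 9.0°/2 = 4.5°.
Swath width ≈ 2h·tan(θ/2) = 2 × 1320 × tan(4.5°) = 207.8 km.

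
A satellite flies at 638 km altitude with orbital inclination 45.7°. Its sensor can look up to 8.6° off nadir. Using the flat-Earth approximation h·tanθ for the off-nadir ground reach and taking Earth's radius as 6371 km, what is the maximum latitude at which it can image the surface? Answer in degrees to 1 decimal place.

46.6°

For a prograde orbit the ground track reaches latitude ±i = ±45.7°.
Sensor half-swath on the ground ≈ 638·tan(8.6°) = 96 km = 0.87° of latitude.
Maximum observable latitude ≈ 45.7 + 0.87 = 46.6°.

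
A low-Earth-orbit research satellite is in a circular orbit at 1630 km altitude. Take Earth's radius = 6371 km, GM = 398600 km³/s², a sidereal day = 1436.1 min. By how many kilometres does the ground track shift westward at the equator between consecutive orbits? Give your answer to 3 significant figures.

3310 km

Semi-major axis a = 6371 + 1630 = 8001 km. Period T = 2π√(a³/μ) = 2π√(8001³/398600) = 7122.4 s = 118.71 min.
During one orbit Earth rotates (7122.4 / 86166) × 360° = 29.76°.
At the equator that is 29.76° × (2π·6371/360) km/° = 29.76 × 111.2 = 3309 km.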